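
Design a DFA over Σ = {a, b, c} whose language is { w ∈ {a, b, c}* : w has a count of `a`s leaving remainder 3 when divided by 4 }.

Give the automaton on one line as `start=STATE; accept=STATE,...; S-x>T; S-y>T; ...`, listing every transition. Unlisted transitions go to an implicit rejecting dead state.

The only thing that matters is how many `a`s have appeared, reduced mod 4. Use one state per residue: q0 for 0, …, q3 for 3. Reading `a` moves to the next residue; anything else stays put. q3 is accepting.
        a   b   c  
>  q0   q1  q0  q0 
   q1   q2  q1  q1 
   q2   q3  q2  q2 
 * q3   q0  q3  q3 
(> = start, * = accepting)

start=q0; accept=q3; q0-a>q1; q0-b>q0; q0-c>q0; q1-a>q2; q1-b>q1; q1-c>q1; q2-a>q3; q2-b>q2; q2-c>q2; q3-a>q0; q3-b>q3; q3-c>q3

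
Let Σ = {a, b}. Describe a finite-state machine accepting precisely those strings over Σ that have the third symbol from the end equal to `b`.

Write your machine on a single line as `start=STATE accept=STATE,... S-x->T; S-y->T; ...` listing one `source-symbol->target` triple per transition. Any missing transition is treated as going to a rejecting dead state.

Because acceptance depends on a position counted from the end, the machine has to buffer the most recent 3 symbols. Make each state the string of the last up-to-3 symbols read; on input `x` shift the window left and append `x`. Accept when the buffered window has length 3 and begins with `b`.
With 15 states:
          a    b  
>  q0     q1   q2 
   q1     q3   q4 
   q2     q5   q6 
   q3     q7   q8 
   q4     q9  q10 
   q5    q11  q12 
   q6    q13  q14 
   q7     q7   q8 
   q8     q9  q10 
   q9    q11  q12 
   q10   q13  q14 
 * q11    q7   q8 
 * q12    q9  q10 
 * q13   q11  q12 
 * q14   q13  q14 
(> = start, * = accepting)

start=q0; accept=q11,q12,q13,q14; q0-a->q1; q0-b->q2; q1-a->q3; q1-b->q4; q2-a->q5; q2-b->q6; q3-a->q7; q3-b->q8; q4-a->q9; q4-b->q10; q5-a->q11; q5-b->q12; q6-a->q13; q6-b->q14; q7-a->q7; q7-b->q8; q8-a->q9; q8-b->q10; q9-a->q11; q9-b->q12; q10-a->q13; q10-b->q14; q11-a->q7; q11-b->q8; q12-a->q9; q12-b->q10; q13-a->q11; q13-b->q12; q14-a->q13; q14-b->q14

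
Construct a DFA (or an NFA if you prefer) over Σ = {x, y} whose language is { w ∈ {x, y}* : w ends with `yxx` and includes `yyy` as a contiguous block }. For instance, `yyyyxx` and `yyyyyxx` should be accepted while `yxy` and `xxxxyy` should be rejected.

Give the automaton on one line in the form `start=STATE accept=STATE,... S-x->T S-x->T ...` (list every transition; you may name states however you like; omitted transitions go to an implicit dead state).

Handle the two conditions separately and then intersect. One (4 states) tracks how much of the suffix `yxx` has currently been matched; the other (4 states) tracks whether and how much of `yyy` has been seen. Each combined state is a pair, one component from each; accept when both components accept.
        x   y  
>  q0   q0  q1 
   q1   q2  q3 
   q2   q4  q1 
   q3   q2  q5 
   q4   q0  q1 
   q5   q6  q5 
   q6   q7  q5 
 * q7   q8  q5 
   q8   q8  q5 
(> = start, * = accepting)

start=q0 accept=q7 q0-x->q0 q0-y->q1 q1-x->q2 q1-y->q3 q2-x->q4 q2-y->q1 q3-x->q2 q3-y->q5 q4-x->q0 q4-y->q1 q5-x->q6 q5-y->q5 q6-x->q7 q6-y->q5 q7-x->q8 q7-y->q5 q8-x->q8 q8-y->q5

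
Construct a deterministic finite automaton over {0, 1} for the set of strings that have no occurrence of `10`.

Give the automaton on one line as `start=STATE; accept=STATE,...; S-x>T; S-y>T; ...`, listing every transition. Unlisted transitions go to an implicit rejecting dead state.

Track partial matches of the forbidden pattern `10`. State s2 is a dead state reached once `10` has occurred; every other state accepts. s0 means no part of `10` is currently matched.
With 3 states:
        0   1  
>* s0   s0  s1 
 * s1   s2  s1 
   s2   s2  s2 
(> = start, * = accepting)

start=s0; accept=s0,s1; s0-0>s0; s0-1>s1; s1-0>s2; s1-1>s1; s2-0>s2; s2-1>s2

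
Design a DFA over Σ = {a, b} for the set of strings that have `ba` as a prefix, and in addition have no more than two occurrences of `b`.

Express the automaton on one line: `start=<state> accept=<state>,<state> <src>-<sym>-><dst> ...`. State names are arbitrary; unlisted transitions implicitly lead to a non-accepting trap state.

start=q0 accept=q3,q4 q0-a->q1 q0-b->q2 q1-a->q1 q1-b->q1 q2-a->q3 q2-b->q1 q3-a->q3 q3-b->q4 q4-a->q4 q4-b->q1

Handle the two conditions separately and then intersect. The first has 4 states tracking whether the input so far still matches the prefix `ba`; the second has 4 states tracking the count of `b`s, saturating at 3. A product state is a pair (one from each), accepting exactly when both do. Minimizing collapses redundant product states.
A 5-state machine:
        a   b  
>  q0   q1  q2 
   q1   q1  q1 
   q2   q3  q1 
 * q3   q3  q4 
 * q4   q4  q1 
(> = start, * = accepting)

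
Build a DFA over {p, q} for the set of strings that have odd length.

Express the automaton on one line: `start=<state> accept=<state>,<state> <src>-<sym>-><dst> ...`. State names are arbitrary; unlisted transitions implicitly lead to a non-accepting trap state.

Only the length mod 2 matters, so use a 2-cycle: from any state, every input symbol moves to the next state, wrapping s1 back to s0. Mark s1 accepting.
With 2 states:
        p   q  
>  s0   s1  s1 
 * s1   s0  s0 
(> = start, * = accepting)

start=s0 accept=s1 s0-p->s1 s0-q->s1 s1-p->s0 s1-q->s0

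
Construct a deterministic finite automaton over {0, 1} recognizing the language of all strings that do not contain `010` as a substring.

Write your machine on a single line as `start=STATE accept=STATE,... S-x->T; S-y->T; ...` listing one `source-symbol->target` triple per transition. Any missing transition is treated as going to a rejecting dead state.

start=q0; accept=q0,q1,q2; q0-0->q1; q0-1->q0; q1-0->q1; q1-1->q2; q2-0->q3; q2-1->q0; q3-0->q3; q3-1->q3

This is the complement of 'contains `010`'. Use the same substring-matching states — q0 through q3 holding how much of `010` has just been matched — but flip the accepting set: everything except the trap q3 accepts.
        0   1  
>* q0   q1  q0 
 * q1   q1  q2 
 * q2   q3  q0 
   q3   q3  q3 
(> = start, * = accepting)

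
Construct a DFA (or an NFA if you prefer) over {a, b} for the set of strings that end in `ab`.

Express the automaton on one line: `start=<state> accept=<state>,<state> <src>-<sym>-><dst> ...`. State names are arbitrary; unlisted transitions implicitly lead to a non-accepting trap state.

start=s0 accept=s2 s0-a->s1 s0-b->s0 s1-a->s1 s1-b->s2 s2-a->s1 s2-b->s0

Remember how much of `ab` the current input suffix matches. State s0 means no match yet; s1 means the last symbol is `a`; s2 means the last 2 symbols are `ab`. Only s2 accepts. On a mismatch, fall back to the longest proper suffix that is still a prefix of `ab`.
A 3-state machine:
        a   b  
>  s0   s1  s0 
   s1   s1  s2 
 * s2   s1  s0 
(> = start, * = accepting)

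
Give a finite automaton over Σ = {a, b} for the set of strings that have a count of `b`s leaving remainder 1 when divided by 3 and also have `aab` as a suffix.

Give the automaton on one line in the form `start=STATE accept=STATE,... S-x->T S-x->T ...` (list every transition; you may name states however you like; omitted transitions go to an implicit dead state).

Handle the two conditions separately and then intersect. The first has 3 states tracking the count of `b`s modulo 3; the second has 4 states tracking how much of the suffix `aab` has currently been matched. A product state is a pair (one from each), accepting exactly when both do. Minimizing collapses redundant product states.
6 states suffice.
        a   b  
>  s0   s1  s2 
   s1   s3  s2 
   s2   s2  s4 
   s3   s3  s5 
   s4   s4  s0 
 * s5   s2  s4 
(> = start, * = accepting)

start=s0 accept=s5 s0-a->s1 s0-b->s2 s1-a->s3 s1-b->s2 s2-a->s2 s2-b->s4 s3-a->s3 s3-b->s5 s4-a->s4 s4-b->s0 s5-a->s2 s5-b->s4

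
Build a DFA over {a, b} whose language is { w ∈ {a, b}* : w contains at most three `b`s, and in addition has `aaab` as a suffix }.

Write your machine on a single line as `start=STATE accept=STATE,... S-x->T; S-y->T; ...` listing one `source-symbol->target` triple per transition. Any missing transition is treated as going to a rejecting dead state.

Run two small machines in parallel and take their product. One (5 states) tracks the count of `b`s, saturating at 4; the other (5 states) tracks how much of the suffix `aaab` has currently been matched. Each combined state is a pair, one component from each; accept when both components accept. After merging equivalent states the machine shrinks.
With 16 states:
          a    b  
>  S0     S1   S2 
   S1     S3   S2 
   S2     S4   S5 
   S3     S6   S2 
   S4     S7   S5 
   S5     S8   S9 
   S6     S6  S10 
   S7    S11   S5 
   S8    S12   S9 
   S9     S9   S9 
 * S10    S4   S5 
   S11   S11  S13 
   S12   S14   S9 
 * S13    S8   S9 
   S14   S14  S15 
 * S15    S9   S9 
(> = start, * = accepting)

start=S0; accept=S10,S13,S15; S0-a->S1; S0-b->S2; S1-a->S3; S1-b->S2; S2-a->S4; S2-b->S5; S3-a->S6; S3-b->S2; S4-a->S7; S4-b->S5; S5-a->S8; S5-b->S9; S6-a->S6; S6-b->S10; S7-a->S11; S7-b->S5; S8-a->S12; S8-b->S9; S9-a->S9; S9-b->S9; S10-a->S4; S10-b->S5; S11-a->S11; S11-b->S13; S12-a->S14; S12-b->S9; S13-a->S8; S13-b->S9; S14-a->S14; S14-b->S15; S15-a->S9; S15-b->S9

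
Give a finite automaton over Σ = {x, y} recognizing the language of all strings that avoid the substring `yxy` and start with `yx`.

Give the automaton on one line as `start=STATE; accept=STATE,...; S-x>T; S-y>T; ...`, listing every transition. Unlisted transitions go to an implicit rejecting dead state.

start=q0; accept=q3,q4,q5; q0-x>q1; q0-y>q2; q1-x>q1; q1-y>q1; q2-x>q3; q2-y>q1; q3-x>q4; q3-y>q1; q4-x>q4; q4-y>q5; q5-x>q3; q5-y>q5

Run two small machines in parallel and take their product. The first has 4 states tracking partial matches of the forbidden pattern `yxy`; the second has 4 states tracking whether the input so far still matches the prefix `yx`. A product state is a pair (one from each), accepting exactly when both do. After merging equivalent states the machine shrinks.
6 states suffice.
        x   y  
>  q0   q1  q2 
   q1   q1  q1 
   q2   q3  q1 
 * q3   q4  q1 
 * q4   q4  q5 
 * q5   q3  q5 
(> = start, * = accepting)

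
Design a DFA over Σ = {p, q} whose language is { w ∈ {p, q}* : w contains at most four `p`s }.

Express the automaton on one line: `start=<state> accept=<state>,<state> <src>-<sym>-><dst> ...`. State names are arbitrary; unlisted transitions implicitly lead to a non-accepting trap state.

start=s0 accept=s0,s1,s2,s3,s4 s0-p->s1 s0-q->s0 s1-p->s2 s1-q->s1 s2-p->s3 s2-q->s2 s3-p->s4 s3-q->s3 s4-p->s5 s4-q->s4 s5-p->s5 s5-q->s5

Only the number of `p`s matters, and only up to 5. Make a chain s0 → s1 → s2 → s3 → s4 → s5 advanced by each `p` (with s5 absorbing); every other symbol self-loops. The accepting set is {s0, s1, s2, s3, s4}.
        p   q  
>* s0   s1  s0 
 * s1   s2  s1 
 * s2   s3  s2 
 * s3   s4  s3 
 * s4   s5  s4 
   s5   s5  s5 
(> = start, * = accepting)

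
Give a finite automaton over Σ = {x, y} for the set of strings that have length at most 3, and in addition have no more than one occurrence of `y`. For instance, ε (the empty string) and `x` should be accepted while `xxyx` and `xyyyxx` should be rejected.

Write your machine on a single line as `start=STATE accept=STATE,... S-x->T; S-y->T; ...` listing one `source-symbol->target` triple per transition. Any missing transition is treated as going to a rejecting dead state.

Run two small machines in parallel and take their product. The first has 5 states tracking the input length, saturating at 4; the second has 3 states tracking the count of `y`s, saturating at 2. A product state is a pair (one from each), accepting exactly when both do.
A 12-state machine:
       x  y 
>* A   B  C 
 * B   D  E 
 * C   E  F 
 * D   G  H 
 * E   H  I 
   F   I  I 
 * G   J  K 
 * H   K  L 
   I   L  L 
   J   J  K 
   K   K  L 
   L   L  L 
(> = start, * = accepting)

start=A; accept=A,B,C,D,E,G,H; A-x->B; A-y->C; B-x->D; B-y->E; C-x->E; C-y->F; D-x->G; D-y->H; E-x->H; E-y->I; F-x->I; F-y->I; G-x->J; G-y->K; H-x->K; H-y->L; I-x->L; I-y->L; J-x->J; J-y->K; K-x->K; K-y->L; L-x->L; L-y->L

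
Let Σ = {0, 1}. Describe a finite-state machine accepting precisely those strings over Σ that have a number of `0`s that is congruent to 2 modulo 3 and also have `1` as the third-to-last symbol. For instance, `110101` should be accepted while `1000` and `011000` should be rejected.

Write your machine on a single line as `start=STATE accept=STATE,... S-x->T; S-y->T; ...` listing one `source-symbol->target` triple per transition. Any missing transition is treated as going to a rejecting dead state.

Run two small machines in parallel and take their product. The first has 3 states tracking the count of `0`s modulo 3; the second has 15 states tracking the last 3 symbols read. A product state is a pair (one from each), accepting exactly when both do. Equivalent product states are then merged.
14 states suffice.
          0    1  
>  q0     q1   q2 
   q1     q3   q4 
   q2     q5   q2 
   q3     q0   q6 
   q4     q7   q8 
   q5     q9   q4 
   q6     q0  q10 
   q7     q0  q11 
   q8    q12   q8 
 * q9     q0   q6 
   q10    q0  q13 
 * q11    q0  q10 
 * q12    q0  q11 
 * q13    q0  q13 
(> = start, * = accepting)

start=q0; accept=q9,q11,q12,q13; q0-0->q1; q0-1->q2; q1-0->q3; q1-1->q4; q2-0->q5; q2-1->q2; q3-0->q0; q3-1->q6; q4-0->q7; q4-1->q8; q5-0->q9; q5-1->q4; q6-0->q0; q6-1->q10; q7-0->q0; q7-1->q11; q8-0->q12; q8-1->q8; q9-0->q0; q9-1->q6; q10-0->q0; q10-1->q13; q11-0->q0; q11-1->q10; q12-0->q0; q12-1->q11; q13-0->q0; q13-1->q13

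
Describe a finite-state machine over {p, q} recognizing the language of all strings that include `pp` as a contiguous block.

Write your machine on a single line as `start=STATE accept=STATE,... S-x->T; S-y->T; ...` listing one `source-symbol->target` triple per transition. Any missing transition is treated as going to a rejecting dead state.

States A..B record the length of the longest prefix of `pp` that matches the current input suffix. Reaching C means `pp` has been seen, and we stay there forever. Accept from C.
With 3 states:
       p  q 
>  A   B  A 
   B   C  A 
 * C   C  C 
(> = start, * = accepting)

start=A; accept=C; A-p->B; A-q->A; B-p->C; B-q->A; C-p->C; C-q->C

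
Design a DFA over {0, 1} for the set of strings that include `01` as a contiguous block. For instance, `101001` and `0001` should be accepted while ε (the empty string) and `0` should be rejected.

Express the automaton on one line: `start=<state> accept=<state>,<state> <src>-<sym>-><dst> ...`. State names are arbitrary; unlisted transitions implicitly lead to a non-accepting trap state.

States q0..q1 record the length of the longest prefix of `01` that matches the current input suffix. Reaching q2 means `01` has been seen, and we stay there forever. Accept from q2.
With 3 states:
        0   1  
>  q0   q1  q0 
   q1   q1  q2 
 * q2   q2  q2 
(> = start, * = accepting)

start=q0 accept=q2 q0-0->q1 q0-1->q0 q1-0->q1 q1-1->q2 q2-0->q2 q2-1->q2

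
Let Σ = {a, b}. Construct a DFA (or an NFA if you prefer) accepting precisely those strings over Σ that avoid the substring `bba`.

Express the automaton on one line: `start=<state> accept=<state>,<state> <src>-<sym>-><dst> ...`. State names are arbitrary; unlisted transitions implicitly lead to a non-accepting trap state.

start=q0 accept=q0,q1,q2 q0-a->q0 q0-b->q1 q1-a->q0 q1-b->q2 q2-a->q3 q2-b->q2 q3-a->q3 q3-b->q3

Track partial matches of the forbidden pattern `bba`. State q3 is a dead state reached once `bba` has occurred; every other state accepts. q0 means no part of `bba` is currently matched.
4 states suffice.
        a   b  
>* q0   q0  q1 
 * q1   q0  q2 
 * q2   q3  q2 
   q3   q3  q3 
(> = start, * = accepting)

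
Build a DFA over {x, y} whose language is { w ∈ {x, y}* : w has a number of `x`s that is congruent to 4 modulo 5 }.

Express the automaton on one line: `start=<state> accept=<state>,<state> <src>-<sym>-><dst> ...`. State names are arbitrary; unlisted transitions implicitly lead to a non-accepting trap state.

start=s0 accept=s4 s0-x->s1 s0-y->s0 s1-x->s2 s1-y->s1 s2-x->s3 s2-y->s2 s3-x->s4 s3-y->s3 s4-x->s0 s4-y->s4

Keep the running count of `x`s modulo 5: each `x` advances along the cycle s0 → s1 → s2 → s3 → s4 → s0 while other symbols loop. Accept at s4.
With 5 states:
        x   y  
>  s0   s1  s0 
   s1   s2  s1 
   s2   s3  s2 
   s3   s4  s3 
 * s4   s0  s4 
(> = start, * = accepting)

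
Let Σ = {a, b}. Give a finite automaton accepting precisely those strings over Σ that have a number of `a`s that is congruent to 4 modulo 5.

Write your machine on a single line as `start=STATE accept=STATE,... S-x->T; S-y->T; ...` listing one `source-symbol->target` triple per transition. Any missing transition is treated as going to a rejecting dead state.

The only thing that matters is how many `a`s have appeared, reduced mod 5. Use one state per residue: S0 for 0, …, S4 for 4. Reading `a` moves to the next residue; anything else stays put. S4 is accepting.
With 5 states:
        a   b  
>  S0   S1  S0 
   S1   S2  S1 
   S2   S3  S2 
   S3   S4  S3 
 * S4   S0  S4 
(> = start, * = accepting)

start=S0; accept=S4; S0-a->S1; S0-b->S0; S1-a->S2; S1-b->S1; S2-a->S3; S2-b->S2; S3-a->S4; S3-b->S3; S4-a->S0; S4-b->S4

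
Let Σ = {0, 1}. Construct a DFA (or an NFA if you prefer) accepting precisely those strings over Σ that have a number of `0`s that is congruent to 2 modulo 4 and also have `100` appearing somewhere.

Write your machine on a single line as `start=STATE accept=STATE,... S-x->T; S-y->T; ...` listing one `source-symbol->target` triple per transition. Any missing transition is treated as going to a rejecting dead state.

start=s0; accept=s9; s0-0->s1; s0-1->s2; s1-0->s3; s1-1->s4; s2-0->s5; s2-1->s2; s3-0->s6; s3-1->s7; s4-0->s8; s4-1->s4; s5-0->s9; s5-1->s4; s6-0->s0; s6-1->s10; s7-0->s11; s7-1->s7; s8-0->s12; s8-1->s7; s9-0->s12; s9-1->s9; s10-0->s13; s10-1->s10; s11-0->s14; s11-1->s10; s12-0->s14; s12-1->s12; s13-0->s15; s13-1->s2; s14-0->s15; s14-1->s14; s15-0->s9; s15-1->s15

Handle the two conditions separately and then intersect. One (4 states) tracks the count of `0`s modulo 4; the other (4 states) tracks whether and how much of `100` has been seen. Each combined state is a pair, one component from each; accept when both components accept.
          0    1  
>  s0     s1   s2 
   s1     s3   s4 
   s2     s5   s2 
   s3     s6   s7 
   s4     s8   s4 
   s5     s9   s4 
   s6     s0  s10 
   s7    s11   s7 
   s8    s12   s7 
 * s9    s12   s9 
   s10   s13  s10 
   s11   s14  s10 
   s12   s14  s12 
   s13   s15   s2 
   s14   s15  s14 
   s15    s9  s15 
(> = start, * = accepting)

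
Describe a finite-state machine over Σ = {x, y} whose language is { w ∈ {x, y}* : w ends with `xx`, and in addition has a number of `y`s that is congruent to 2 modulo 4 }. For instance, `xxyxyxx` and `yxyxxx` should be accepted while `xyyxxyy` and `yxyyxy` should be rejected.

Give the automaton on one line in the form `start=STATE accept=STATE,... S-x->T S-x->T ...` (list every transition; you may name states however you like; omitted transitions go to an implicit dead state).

start=S0 accept=S5 S0-x->S0 S0-y->S1 S1-x->S1 S1-y->S2 S2-x->S3 S2-y->S4 S3-x->S5 S3-y->S4 S4-x->S4 S4-y->S0 S5-x->S5 S5-y->S4

Handle the two conditions separately and then intersect. The first has 3 states tracking how much of the suffix `xx` has currently been matched; the second has 4 states tracking the count of `y`s modulo 4. A product state is a pair (one from each), accepting exactly when both do. Equivalent product states are then merged.
A 6-state machine:
        x   y  
>  S0   S0  S1 
   S1   S1  S2 
   S2   S3  S4 
   S3   S5  S4 
   S4   S4  S0 
 * S5   S5  S4 
(> = start, * = accepting)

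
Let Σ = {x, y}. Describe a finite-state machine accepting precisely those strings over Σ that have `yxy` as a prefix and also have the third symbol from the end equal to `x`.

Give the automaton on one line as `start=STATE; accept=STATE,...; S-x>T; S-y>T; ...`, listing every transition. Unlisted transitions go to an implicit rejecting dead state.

start=q0; accept=q5,q6,q10,q11; q0-x>q1; q0-y>q2; q1-x>q1; q1-y>q1; q2-x>q3; q2-y>q1; q3-x>q1; q3-y>q4; q4-x>q5; q4-y>q6; q5-x>q7; q5-y>q4; q6-x>q8; q6-y>q9; q7-x>q10; q7-y>q11; q8-x>q7; q8-y>q4; q9-x>q8; q9-y>q9; q10-x>q10; q10-y>q11; q11-x>q5; q11-y>q6

Build one automaton per condition and run them in lockstep. The first has 5 states tracking whether the input so far still matches the prefix `yxy`; the second has 15 states tracking the last 3 symbols read. A product state is a pair (one from each), accepting exactly when both do. Equivalent product states are then merged.
With 12 states:
          x    y  
>  q0     q1   q2 
   q1     q1   q1 
   q2     q3   q1 
   q3     q1   q4 
   q4     q5   q6 
 * q5     q7   q4 
 * q6     q8   q9 
   q7    q10  q11 
   q8     q7   q4 
   q9     q8   q9 
 * q10   q10  q11 
 * q11    q5   q6 
(> = start, * = accepting)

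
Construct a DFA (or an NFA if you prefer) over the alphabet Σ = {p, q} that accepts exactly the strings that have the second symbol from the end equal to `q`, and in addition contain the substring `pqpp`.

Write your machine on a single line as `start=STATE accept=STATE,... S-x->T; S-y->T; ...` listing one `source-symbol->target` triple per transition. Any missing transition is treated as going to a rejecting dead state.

start=s0; accept=s6,s7; s0-p->s1; s0-q->s0; s1-p->s1; s1-q->s2; s2-p->s3; s2-q->s0; s3-p->s4; s3-q->s2; s4-p->s4; s4-q->s5; s5-p->s6; s5-q->s7; s6-p->s4; s6-q->s5; s7-p->s6; s7-q->s7

Build one automaton per condition and run them in lockstep. The first has 7 states tracking the last 2 symbols read; the second has 5 states tracking whether and how much of `pqpp` has been seen. A product state is a pair (one from each), accepting exactly when both do. Equivalent product states are then merged.
8 states suffice.
        p   q  
>  s0   s1  s0 
   s1   s1  s2 
   s2   s3  s0 
   s3   s4  s2 
   s4   s4  s5 
   s5   s6  s7 
 * s6   s4  s5 
 * s7   s6  s7 
(> = start, * = accepting)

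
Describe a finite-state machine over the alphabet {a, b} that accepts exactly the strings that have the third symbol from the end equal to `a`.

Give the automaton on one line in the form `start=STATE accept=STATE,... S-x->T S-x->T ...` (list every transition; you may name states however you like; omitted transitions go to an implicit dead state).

start=q0 accept=q7,q8,q9,q10 q0-a->q1 q0-b->q2 q1-a->q3 q1-b->q4 q2-a->q5 q2-b->q6 q3-a->q7 q3-b->q8 q4-a->q9 q4-b->q10 q5-a->q11 q5-b->q12 q6-a->q13 q6-b->q14 q7-a->q7 q7-b->q8 q8-a->q9 q8-b->q10 q9-a->q11 q9-b->q12 q10-a->q13 q10-b->q14 q11-a->q7 q11-b->q8 q12-a->q9 q12-b->q10 q13-a->q11 q13-b->q12 q14-a->q13 q14-b->q14

A DFA must remember the last 3 symbols (since which symbol is third-to-last isn't known until the input ends). Use one state per possible window of the last ≤3 symbols; accept from those whose window starts with `a`.
          a    b  
>  q0     q1   q2 
   q1     q3   q4 
   q2     q5   q6 
   q3     q7   q8 
   q4     q9  q10 
   q5    q11  q12 
   q6    q13  q14 
 * q7     q7   q8 
 * q8     q9  q10 
 * q9    q11  q12 
 * q10   q13  q14 
   q11    q7   q8 
   q12    q9  q10 
   q13   q11  q12 
   q14   q13  q14 
(> = start, * = accepting)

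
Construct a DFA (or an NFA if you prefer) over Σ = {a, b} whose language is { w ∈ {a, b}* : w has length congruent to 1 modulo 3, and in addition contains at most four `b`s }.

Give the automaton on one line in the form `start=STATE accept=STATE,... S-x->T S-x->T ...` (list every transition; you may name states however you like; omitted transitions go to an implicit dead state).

Run two small machines in parallel and take their product. The first has 3 states tracking the input length modulo 3; the second has 6 states tracking the count of `b`s, saturating at 5. A product state is a pair (one from each), accepting exactly when both do. Minimizing collapses redundant product states.
With 16 states:
          a    b  
>  s0     s1   s2 
 * s1     s3   s4 
 * s2     s4   s5 
   s3     s0   s6 
   s4     s6   s7 
   s5     s7   s8 
   s6     s2   s9 
   s7     s9  s10 
   s8    s10  s11 
 * s9     s5  s12 
 * s10   s12  s13 
 * s11   s13  s14 
   s12    s8  s15 
   s13   s15  s14 
   s14   s14  s14 
   s15   s11  s14 
(> = start, * = accepting)

start=s0 accept=s1,s2,s9,s10,s11 s0-a->s1 s0-b->s2 s1-a->s3 s1-b->s4 s2-a->s4 s2-b->s5 s3-a->s0 s3-b->s6 s4-a->s6 s4-b->s7 s5-a->s7 s5-b->s8 s6-a->s2 s6-b->s9 s7-a->s9 s7-b->s10 s8-a->s10 s8-b->s11 s9-a->s5 s9-b->s12 s10-a->s12 s10-b->s13 s11-a->s13 s11-b->s14 s12-a->s8 s12-b->s15 s13-a->s15 s13-b->s14 s14-a->s14 s14-b->s14 s15-a->s11 s15-b->s14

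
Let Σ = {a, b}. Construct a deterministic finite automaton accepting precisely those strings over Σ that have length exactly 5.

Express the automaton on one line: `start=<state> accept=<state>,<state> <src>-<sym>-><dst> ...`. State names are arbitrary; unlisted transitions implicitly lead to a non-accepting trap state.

start=S0 accept=S5 S0-a->S1 S0-b->S1 S1-a->S2 S1-b->S2 S2-a->S3 S2-b->S3 S3-a->S4 S3-b->S4 S4-a->S5 S4-b->S5 S5-a->S6 S5-b->S6 S6-a->S6 S6-b->S6

We only need to distinguish lengths 0, 1, …, 5, and '>5'. Chain S0 → S1 → S2 → S3 → S4 → S5 → S6 on every symbol, with S6 looping. Accepting states: {S5}.
With 7 states:
        a   b  
>  S0   S1  S1 
   S1   S2  S2 
   S2   S3  S3 
   S3   S4  S4 
   S4   S5  S5 
 * S5   S6  S6 
   S6   S6  S6 
(> = start, * = accepting)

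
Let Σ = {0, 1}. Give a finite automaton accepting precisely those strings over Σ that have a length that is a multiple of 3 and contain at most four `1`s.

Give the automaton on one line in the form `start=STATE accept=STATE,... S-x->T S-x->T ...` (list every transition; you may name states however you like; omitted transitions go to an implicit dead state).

Build one automaton per condition and run them in lockstep. One (3 states) tracks the input length modulo 3; the other (6 states) tracks the count of `1`s, saturating at 5. Each combined state is a pair, one component from each; accept when both components accept. After merging equivalent states the machine shrinks.
With 16 states:
          0    1  
>* s0     s1   s2 
   s1     s3   s4 
   s2     s4   s5 
   s3     s0   s6 
   s4     s6   s7 
   s5     s7   s8 
 * s6     s2   s9 
 * s7     s9  s10 
 * s8    s10  s11 
   s9     s5  s12 
   s10   s12  s13 
   s11   s13  s14 
   s12    s8  s15 
   s13   s15  s14 
   s14   s14  s14 
 * s15   s11  s14 
(> = start, * = accepting)

start=s0 accept=s0,s6,s7,s8,s15 s0-0->s1 s0-1->s2 s1-0->s3 s1-1->s4 s2-0->s4 s2-1->s5 s3-0->s0 s3-1->s6 s4-0->s6 s4-1->s7 s5-0->s7 s5-1->s8 s6-0->s2 s6-1->s9 s7-0->s9 s7-1->s10 s8-0->s10 s8-1->s11 s9-0->s5 s9-1->s12 s10-0->s12 s10-1->s13 s11-0->s13 s11-1->s14 s12-0->s8 s12-1->s15 s13-0->s15 s13-1->s14 s14-0->s14 s14-1->s14 s15-0->s11 s15-1->s14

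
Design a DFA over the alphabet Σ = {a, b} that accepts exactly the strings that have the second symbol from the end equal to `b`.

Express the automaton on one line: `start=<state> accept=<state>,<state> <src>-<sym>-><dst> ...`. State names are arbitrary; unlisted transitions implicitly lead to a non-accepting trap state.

A DFA must remember the last 2 symbols (since which symbol is second-to-last isn't known until the input ends). Use one state per possible window of the last ≤2 symbols; accept from those whose window starts with `b`.
With 7 states:
        a   b  
>  q0   q1  q2 
   q1   q3  q4 
   q2   q5  q6 
   q3   q3  q4 
   q4   q5  q6 
 * q5   q3  q4 
 * q6   q5  q6 
(> = start, * = accepting)

start=q0 accept=q5,q6 q0-a->q1 q0-b->q2 q1-a->q3 q1-b->q4 q2-a->q5 q2-b->q6 q3-a->q3 q3-b->q4 q4-a->q5 q4-b->q6 q5-a->q3 q5-b->q4 q6-a->q5 q6-b->q6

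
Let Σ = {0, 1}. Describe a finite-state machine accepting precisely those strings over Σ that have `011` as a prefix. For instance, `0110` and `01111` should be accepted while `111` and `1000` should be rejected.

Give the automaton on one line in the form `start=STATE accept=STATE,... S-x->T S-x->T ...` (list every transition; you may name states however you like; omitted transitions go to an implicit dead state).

Walk along `011` while the input agrees: from s0 take `0` to s1, and so on. Any deviation drops to the rejecting sink s4. Once s3 is reached the prefix is confirmed and every continuation is accepted.
With 5 states:
        0   1  
>  s0   s1  s4 
   s1   s4  s2 
   s2   s4  s3 
 * s3   s3  s3 
   s4   s4  s4 
(> = start, * = accepting)

start=s0 accept=s3 s0-0->s1 s0-1->s4 s1-0->s4 s1-1->s2 s2-0->s4 s2-1->s3 s3-0->s3 s3-1->s3 s4-0->s4 s4-1->s4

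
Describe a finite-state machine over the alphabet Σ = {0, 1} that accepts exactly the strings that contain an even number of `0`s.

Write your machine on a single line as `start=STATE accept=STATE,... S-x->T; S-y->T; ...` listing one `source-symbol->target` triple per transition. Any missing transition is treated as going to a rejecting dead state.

start=q0; accept=q0; q0-0->q1; q0-1->q0; q1-0->q0; q1-1->q1

The only thing that matters is how many `0`s have appeared, reduced mod 2. Use one state per residue: q0 for 0, …, q1 for 1. Reading `0` moves to the next residue; anything else stays put. q0 is accepting.
        0   1  
>* q0   q1  q0 
   q1   q0  q1 
(> = start, * = accepting)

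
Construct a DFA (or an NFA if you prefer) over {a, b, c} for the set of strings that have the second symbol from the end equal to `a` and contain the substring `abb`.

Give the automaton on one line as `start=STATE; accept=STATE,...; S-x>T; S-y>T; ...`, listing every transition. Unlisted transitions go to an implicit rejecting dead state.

start=q0; accept=q5,q6; q0-a>q1; q0-b>q0; q0-c>q0; q1-a>q1; q1-b>q2; q1-c>q0; q2-a>q1; q2-b>q3; q2-c>q0; q3-a>q4; q3-b>q3; q3-c>q3; q4-a>q5; q4-b>q6; q4-c>q6; q5-a>q5; q5-b>q6; q5-c>q6; q6-a>q4; q6-b>q3; q6-c>q3

Handle the two conditions separately and then intersect. The first has 13 states tracking the last 2 symbols read; the second has 4 states tracking whether and how much of `abb` has been seen. A product state is a pair (one from each), accepting exactly when both do. Minimizing collapses redundant product states.
With 7 states:
        a   b   c  
>  q0   q1  q0  q0 
   q1   q1  q2  q0 
   q2   q1  q3  q0 
   q3   q4  q3  q3 
   q4   q5  q6  q6 
 * q5   q5  q6  q6 
 * q6   q4  q3  q3 
(> = start, * = accepting)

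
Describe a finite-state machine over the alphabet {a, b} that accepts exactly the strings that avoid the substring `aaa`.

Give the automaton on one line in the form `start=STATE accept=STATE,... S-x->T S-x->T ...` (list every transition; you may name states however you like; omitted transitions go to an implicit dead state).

start=S0 accept=S0,S1,S2 S0-a->S1 S0-b->S0 S1-a->S2 S1-b->S0 S2-a->S3 S2-b->S0 S3-a->S3 S3-b->S3

This is the complement of 'contains `aaa`'. Use the same substring-matching states — S0 through S3 holding how much of `aaa` has just been matched — but flip the accepting set: everything except the trap S3 accepts.
4 states suffice.
        a   b  
>* S0   S1  S0 
 * S1   S2  S0 
 * S2   S3  S0 
   S3   S3  S3 
(> = start, * = accepting)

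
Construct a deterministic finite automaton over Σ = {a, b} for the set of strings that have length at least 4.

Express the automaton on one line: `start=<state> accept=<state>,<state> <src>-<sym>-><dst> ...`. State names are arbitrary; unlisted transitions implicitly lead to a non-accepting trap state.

start=q0 accept=q4,q5 q0-a->q1 q0-b->q1 q1-a->q2 q1-b->q2 q2-a->q3 q2-b->q3 q3-a->q4 q3-b->q4 q4-a->q5 q4-b->q5 q5-a->q5 q5-b->q5

Count input length up to 5: every symbol moves from q0 toward q5, which means 'more than 4' and absorbs. Accept from {q4, q5}.
With 6 states:
        a   b  
>  q0   q1  q1 
   q1   q2  q2 
   q2   q3  q3 
   q3   q4  q4 
 * q4   q5  q5 
 * q5   q5  q5 
(> = start, * = accepting)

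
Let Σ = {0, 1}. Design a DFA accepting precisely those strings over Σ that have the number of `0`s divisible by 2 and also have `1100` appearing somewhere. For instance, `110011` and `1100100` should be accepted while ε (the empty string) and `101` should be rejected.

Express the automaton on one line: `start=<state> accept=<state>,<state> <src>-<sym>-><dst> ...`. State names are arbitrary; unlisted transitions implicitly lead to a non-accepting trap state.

Build one automaton per condition and run them in lockstep. The first has 2 states tracking the count of `0`s modulo 2; the second has 5 states tracking whether and how much of `1100` has been seen. A product state is a pair (one from each), accepting exactly when both do.
        0   1  
>  q0   q1  q2 
   q1   q0  q3 
   q2   q1  q4 
   q3   q0  q5 
   q4   q6  q4 
   q5   q7  q5 
   q6   q8  q3 
   q7   q9  q2 
 * q8   q9  q8 
   q9   q8  q9 
(> = start, * = accepting)

start=q0 accept=q8 q0-0->q1 q0-1->q2 q1-0->q0 q1-1->q3 q2-0->q1 q2-1->q4 q3-0->q0 q3-1->q5 q4-0->q6 q4-1->q4 q5-0->q7 q5-1->q5 q6-0->q8 q6-1->q3 q7-0->q9 q7-1->q2 q8-0->q9 q8-1->q8 q9-0->q8 q9-1->q9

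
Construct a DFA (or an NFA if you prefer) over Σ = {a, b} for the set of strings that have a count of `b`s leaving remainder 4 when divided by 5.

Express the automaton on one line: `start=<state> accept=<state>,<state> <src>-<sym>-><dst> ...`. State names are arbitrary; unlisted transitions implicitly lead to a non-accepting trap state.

Keep the running count of `b`s modulo 5: each `b` advances along the cycle q0 → q1 → q2 → q3 → q4 → q0 while other symbols loop. Accept at q4.
        a   b  
>  q0   q0  q1 
   q1   q1  q2 
   q2   q2  q3 
   q3   q3  q4 
 * q4   q4  q0 
(> = start, * = accepting)

start=q0 accept=q4 q0-a->q0 q0-b->q1 q1-a->q1 q1-b->q2 q2-a->q2 q2-b->q3 q3-a->q3 q3-b->q4 q4-a->q4 q4-b->q0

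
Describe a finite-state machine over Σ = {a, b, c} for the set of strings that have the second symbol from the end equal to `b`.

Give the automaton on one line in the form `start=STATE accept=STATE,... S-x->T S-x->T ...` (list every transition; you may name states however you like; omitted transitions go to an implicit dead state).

start=q0 accept=q7,q8,q9 q0-a->q1 q0-b->q2 q0-c->q3 q1-a->q4 q1-b->q5 q1-c->q6 q2-a->q7 q2-b->q8 q2-c->q9 q3-a->q10 q3-b->q11 q3-c->q12 q4-a->q4 q4-b->q5 q4-c->q6 q5-a->q7 q5-b->q8 q5-c->q9 q6-a->q10 q6-b->q11 q6-c->q12 q7-a->q4 q7-b->q5 q7-c->q6 q8-a->q7 q8-b->q8 q8-c->q9 q9-a->q10 q9-b->q11 q9-c->q12 q10-a->q4 q10-b->q5 q10-c->q6 q11-a->q7 q11-b->q8 q11-c->q9 q12-a->q10 q12-b->q11 q12-c->q12

Because acceptance depends on a position counted from the end, the machine has to buffer the most recent 2 symbols. Make each state the string of the last up-to-2 symbols read; on input `x` shift the window left and append `x`. Accept when the buffered window has length 2 and begins with `b`.
With 13 states:
          a    b    c  
>  q0     q1   q2   q3 
   q1     q4   q5   q6 
   q2     q7   q8   q9 
   q3    q10  q11  q12 
   q4     q4   q5   q6 
   q5     q7   q8   q9 
   q6    q10  q11  q12 
 * q7     q4   q5   q6 
 * q8     q7   q8   q9 
 * q9    q10  q11  q12 
   q10    q4   q5   q6 
   q11    q7   q8   q9 
   q12   q10  q11  q12 
(> = start, * = accepting)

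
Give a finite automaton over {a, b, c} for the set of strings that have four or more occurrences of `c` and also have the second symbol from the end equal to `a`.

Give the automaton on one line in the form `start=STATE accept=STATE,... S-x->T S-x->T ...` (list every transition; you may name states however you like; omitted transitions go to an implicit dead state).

start=S0 accept=S6,S8 S0-a->S0 S0-b->S0 S0-c->S1 S1-a->S1 S1-b->S1 S1-c->S2 S2-a->S2 S2-b->S2 S2-c->S3 S3-a->S4 S3-b->S3 S3-c->S5 S4-a->S4 S4-b->S3 S4-c->S6 S5-a->S7 S5-b->S5 S5-c->S5 S6-a->S7 S6-b->S5 S6-c->S5 S7-a->S8 S7-b->S6 S7-c->S6 S8-a->S8 S8-b->S6 S8-c->S6

Run two small machines in parallel and take their product. One (6 states) tracks the count of `c`s, saturating at 5; the other (13 states) tracks the last 2 symbols read. Each combined state is a pair, one component from each; accept when both components accept. After merging equivalent states the machine shrinks.
With 9 states:
        a   b   c  
>  S0   S0  S0  S1 
   S1   S1  S1  S2 
   S2   S2  S2  S3 
   S3   S4  S3  S5 
   S4   S4  S3  S6 
   S5   S7  S5  S5 
 * S6   S7  S5  S5 
   S7   S8  S6  S6 
 * S8   S8  S6  S6 
(> = start, * = accepting)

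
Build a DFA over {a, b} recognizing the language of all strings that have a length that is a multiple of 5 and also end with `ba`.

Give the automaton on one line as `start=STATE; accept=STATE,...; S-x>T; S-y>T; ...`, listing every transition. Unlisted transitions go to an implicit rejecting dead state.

Build one automaton per condition and run them in lockstep. One (5 states) tracks the input length modulo 5; the other (3 states) tracks how much of the suffix `ba` has currently been matched. Each combined state is a pair, one component from each; accept when both components accept.
With 15 states:
          a    b  
>  s0     s1   s2 
   s1     s3   s4 
   s2     s5   s4 
   s3     s6   s7 
   s4     s8   s7 
   s5     s6   s7 
   s6     s9  s10 
   s7    s11  s10 
   s8     s9  s10 
   s9     s0  s12 
   s10   s13  s12 
   s11    s0  s12 
   s12   s14   s2 
 * s13    s1   s2 
   s14    s3   s4 
(> = start, * = accepting)

start=s0; accept=s13; s0-a>s1; s0-b>s2; s1-a>s3; s1-b>s4; s2-a>s5; s2-b>s4; s3-a>s6; s3-b>s7; s4-a>s8; s4-b>s7; s5-a>s6; s5-b>s7; s6-a>s9; s6-b>s10; s7-a>s11; s7-b>s10; s8-a>s9; s8-b>s10; s9-a>s0; s9-b>s12; s10-a>s13; s10-b>s12; s11-a>s0; s11-b>s12; s12-a>s14; s12-b>s2; s13-a>s1; s13-b>s2; s14-a>s3; s14-b>s4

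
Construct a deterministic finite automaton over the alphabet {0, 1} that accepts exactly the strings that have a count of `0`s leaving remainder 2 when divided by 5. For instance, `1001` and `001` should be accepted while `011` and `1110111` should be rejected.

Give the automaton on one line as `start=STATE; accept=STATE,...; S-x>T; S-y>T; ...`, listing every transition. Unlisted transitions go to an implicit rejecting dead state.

start=A; accept=C; A-0>B; A-1>A; B-0>C; B-1>B; C-0>D; C-1>C; D-0>E; D-1>D; E-0>A; E-1>E

The only thing that matters is how many `0`s have appeared, reduced mod 5. Use one state per residue: A for 0, …, E for 4. Reading `0` moves to the next residue; anything else stays put. C is accepting.
       0  1 
>  A   B  A 
   B   C  B 
 * C   D  C 
   D   E  D 
   E   A  E 
(> = start, * = accepting)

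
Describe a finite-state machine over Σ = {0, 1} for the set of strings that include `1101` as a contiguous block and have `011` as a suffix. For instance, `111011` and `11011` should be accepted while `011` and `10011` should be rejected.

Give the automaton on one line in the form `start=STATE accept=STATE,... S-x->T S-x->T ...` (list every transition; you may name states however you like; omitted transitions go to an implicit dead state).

Run two small machines in parallel and take their product. One (5 states) tracks whether and how much of `1101` has been seen; the other (4 states) tracks how much of the suffix `011` has currently been matched. Each combined state is a pair, one component from each; accept when both components accept. After merging equivalent states the machine shrinks.
An 8-state machine:
        0   1  
>  q0   q0  q1 
   q1   q0  q2 
   q2   q3  q2 
   q3   q0  q4 
   q4   q5  q6 
   q5   q5  q4 
 * q6   q5  q7 
   q7   q5  q7 
(> = start, * = accepting)

start=q0 accept=q6 q0-0->q0 q0-1->q1 q1-0->q0 q1-1->q2 q2-0->q3 q2-1->q2 q3-0->q0 q3-1->q4 q4-0->q5 q4-1->q6 q5-0->q5 q5-1->q4 q6-0->q5 q6-1->q7 q7-0->q5 q7-1->q7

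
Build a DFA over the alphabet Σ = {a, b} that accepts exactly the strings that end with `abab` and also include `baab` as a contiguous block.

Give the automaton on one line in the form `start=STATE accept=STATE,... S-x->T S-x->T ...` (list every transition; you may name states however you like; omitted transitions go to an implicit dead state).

start=S0 accept=S8 S0-a->S0 S0-b->S1 S1-a->S2 S1-b->S1 S2-a->S3 S2-b->S1 S3-a->S0 S3-b->S4 S4-a->S5 S4-b->S6 S5-a->S7 S5-b->S8 S6-a->S7 S6-b->S6 S7-a->S7 S7-b->S4 S8-a->S5 S8-b->S6

Build one automaton per condition and run them in lockstep. One (5 states) tracks how much of the suffix `abab` has currently been matched; the other (5 states) tracks whether and how much of `baab` has been seen. Each combined state is a pair, one component from each; accept when both components accept. Equivalent product states are then merged.
A 9-state machine:
        a   b  
>  S0   S0  S1 
   S1   S2  S1 
   S2   S3  S1 
   S3   S0  S4 
   S4   S5  S6 
   S5   S7  S8 
   S6   S7  S6 
   S7   S7  S4 
 * S8   S5  S6 
(> = start, * = accepting)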